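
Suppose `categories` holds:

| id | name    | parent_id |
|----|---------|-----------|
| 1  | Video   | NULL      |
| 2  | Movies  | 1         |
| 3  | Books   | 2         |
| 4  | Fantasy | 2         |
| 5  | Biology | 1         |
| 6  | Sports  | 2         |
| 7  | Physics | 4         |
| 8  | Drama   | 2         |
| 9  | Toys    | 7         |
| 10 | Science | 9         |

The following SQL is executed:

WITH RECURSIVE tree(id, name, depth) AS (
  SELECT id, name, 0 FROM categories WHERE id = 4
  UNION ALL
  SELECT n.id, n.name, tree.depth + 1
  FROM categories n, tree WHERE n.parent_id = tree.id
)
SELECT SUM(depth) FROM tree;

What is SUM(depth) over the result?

6

Base: id=4 (Fantasy) at depth 0.
Iteration 1: rows with parent_id in {4} -> Physics (id 7, depth 1).
Iteration 2: rows with parent_id in {7} -> Toys (id 9, depth 2).
Iteration 3: rows with parent_id in {9} -> Science (id 10, depth 3).
Iteration 4: no rows with parent_id in {10}; recursion stops.
SUM(depth) = 0 + 1 + 2 + 3 = 6.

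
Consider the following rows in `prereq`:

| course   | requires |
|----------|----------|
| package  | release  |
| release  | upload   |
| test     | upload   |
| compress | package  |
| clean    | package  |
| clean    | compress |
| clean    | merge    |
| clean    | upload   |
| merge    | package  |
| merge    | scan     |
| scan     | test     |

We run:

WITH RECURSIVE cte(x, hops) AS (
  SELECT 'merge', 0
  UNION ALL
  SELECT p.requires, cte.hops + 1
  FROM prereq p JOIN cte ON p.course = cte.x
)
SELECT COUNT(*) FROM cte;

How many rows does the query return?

Base: (merge, hops=0).
Iteration 1: edges from {merge} -> (package, hops=1), (scan, hops=1).
Iteration 2: edges from {package,scan} -> (release, hops=2), (test, hops=2).
Iteration 3: edges from {release,test} -> (upload, hops=3) x2. [UNION ALL keeps all 2 new rows, including repeats]
Iteration 4: no outgoing edges from {upload}; recursion stops.
Total rows emitted: 7.

7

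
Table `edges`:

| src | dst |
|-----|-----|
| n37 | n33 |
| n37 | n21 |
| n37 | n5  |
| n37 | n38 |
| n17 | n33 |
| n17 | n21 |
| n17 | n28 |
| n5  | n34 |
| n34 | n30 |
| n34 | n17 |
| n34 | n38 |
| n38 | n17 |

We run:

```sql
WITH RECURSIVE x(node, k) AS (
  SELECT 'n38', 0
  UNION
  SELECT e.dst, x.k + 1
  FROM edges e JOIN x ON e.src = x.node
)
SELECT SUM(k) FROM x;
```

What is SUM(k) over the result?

Base: (n38, k=0).
Iteration 1: edges from {n38} -> (n17, k=1).
Iteration 2: edges from {n17} -> (n21, k=2), (n28, k=2), (n33, k=2).
Iteration 3: no outgoing edges from {n21,n28,n33}; recursion stops.
SUM(k) = 0 + 1 + 2 + 2 + 2 = 7.

7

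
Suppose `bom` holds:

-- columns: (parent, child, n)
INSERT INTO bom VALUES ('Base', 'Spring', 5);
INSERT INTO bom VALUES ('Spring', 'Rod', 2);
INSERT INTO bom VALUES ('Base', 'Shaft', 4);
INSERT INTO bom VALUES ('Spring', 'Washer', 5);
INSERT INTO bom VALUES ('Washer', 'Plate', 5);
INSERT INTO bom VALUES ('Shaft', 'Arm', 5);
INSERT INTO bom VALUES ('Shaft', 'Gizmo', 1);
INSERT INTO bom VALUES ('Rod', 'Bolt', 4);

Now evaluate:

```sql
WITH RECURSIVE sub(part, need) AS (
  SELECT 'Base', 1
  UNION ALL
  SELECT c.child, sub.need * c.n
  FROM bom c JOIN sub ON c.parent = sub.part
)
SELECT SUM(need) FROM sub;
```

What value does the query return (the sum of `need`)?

234

Base: (Base, need=1).
Iteration 1: components of {Base} -> Shaft = 1*4 = 4, Spring = 1*5 = 5.
Iteration 2: components of {Shaft,Spring} -> Arm = 4*5 = 20, Gizmo = 4*1 = 4, Rod = 5*2 = 10, Washer = 5*5 = 25.
Iteration 3: components of {Arm,Gizmo,Rod,Washer} -> Bolt = 10*4 = 40, Plate = 25*5 = 125.
Iteration 4: no further components; recursion stops.
SUM(need) = 1 + 5 + 4 + 10 + 25 + 20 + 4 + 40 + 125 = 234.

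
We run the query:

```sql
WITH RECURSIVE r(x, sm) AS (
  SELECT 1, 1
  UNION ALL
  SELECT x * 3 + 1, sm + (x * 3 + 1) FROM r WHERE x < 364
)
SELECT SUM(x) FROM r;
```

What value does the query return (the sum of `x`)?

Base: x=1, sm=1.
Iteration 1: 1 < 364 holds -> x = 1 * 3 + 1 = 4, sm = 1 + 4 = 5.
Iteration 2: 4 < 364 holds -> x = 4 * 3 + 1 = 13, sm = 5 + 13 = 18.
Iteration 3: 13 < 364 holds -> x = 13 * 3 + 1 = 40, sm = 18 + 40 = 58.
Iteration 4: 40 < 364 holds -> x = 40 * 3 + 1 = 121, sm = 58 + 121 = 179.
Iteration 5: 121 < 364 holds -> x = 121 * 3 + 1 = 364, sm = 179 + 364 = 543.
Iteration 6: 364 < 364 fails; recursion stops.
SUM(x) = 1 + 4 + 13 + 40 + 121 + 364 = 543.

543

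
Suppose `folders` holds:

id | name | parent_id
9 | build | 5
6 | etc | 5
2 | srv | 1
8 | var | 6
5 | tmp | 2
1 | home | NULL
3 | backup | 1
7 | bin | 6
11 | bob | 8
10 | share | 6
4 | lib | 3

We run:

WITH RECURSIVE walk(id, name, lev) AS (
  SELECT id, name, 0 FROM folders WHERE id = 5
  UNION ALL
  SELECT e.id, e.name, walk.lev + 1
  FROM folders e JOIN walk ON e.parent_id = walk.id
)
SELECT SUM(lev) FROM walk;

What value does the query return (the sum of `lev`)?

Base: id=5 (tmp) at lev 0.
Iteration 1: rows with parent_id in {5} -> etc (id 6, lev 1), build (id 9, lev 1).
Iteration 2: rows with parent_id in {6,9} -> bin (id 7, lev 2), var (id 8, lev 2), share (id 10, lev 2).
Iteration 3: rows with parent_id in {7,8,10} -> bob (id 11, lev 3).
Iteration 4: no rows with parent_id in {11}; recursion stops.
SUM(lev) = 0 + 1 + 1 + 2 + 2 + 2 + 3 = 11.

11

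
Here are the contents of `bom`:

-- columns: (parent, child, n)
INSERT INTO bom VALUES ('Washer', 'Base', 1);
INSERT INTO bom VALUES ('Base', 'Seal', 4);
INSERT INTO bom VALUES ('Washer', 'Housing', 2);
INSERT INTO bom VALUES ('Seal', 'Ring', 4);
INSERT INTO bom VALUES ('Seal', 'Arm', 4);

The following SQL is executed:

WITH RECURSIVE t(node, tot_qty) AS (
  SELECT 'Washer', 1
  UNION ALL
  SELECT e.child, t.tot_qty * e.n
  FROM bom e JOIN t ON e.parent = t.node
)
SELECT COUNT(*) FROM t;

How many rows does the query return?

6

Base: (Washer, tot_qty=1).
Iteration 1: components of {Washer} -> Base = 1*1 = 1, Housing = 1*2 = 2.
Iteration 2: components of {Base,Housing} -> Seal = 1*4 = 4.
Iteration 3: components of {Seal} -> Arm = 4*4 = 16, Ring = 4*4 = 16.
Iteration 4: no further components; recursion stops.
Total rows emitted: 6.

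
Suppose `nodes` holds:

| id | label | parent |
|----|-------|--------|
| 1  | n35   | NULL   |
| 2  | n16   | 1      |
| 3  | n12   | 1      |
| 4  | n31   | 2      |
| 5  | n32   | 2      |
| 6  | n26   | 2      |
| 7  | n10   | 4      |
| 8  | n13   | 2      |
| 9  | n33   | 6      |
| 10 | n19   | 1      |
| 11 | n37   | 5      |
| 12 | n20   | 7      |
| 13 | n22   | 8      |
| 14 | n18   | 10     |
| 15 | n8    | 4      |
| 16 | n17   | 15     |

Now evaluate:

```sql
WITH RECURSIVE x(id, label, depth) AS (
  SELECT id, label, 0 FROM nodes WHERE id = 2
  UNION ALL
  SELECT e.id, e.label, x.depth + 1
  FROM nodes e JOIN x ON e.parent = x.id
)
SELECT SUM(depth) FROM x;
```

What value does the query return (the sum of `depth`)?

20

Base: id=2 (n16) at depth 0.
Iteration 1: rows with parent in {2} -> n31 (id 4, depth 1), n32 (id 5, depth 1), n26 (id 6, depth 1), n13 (id 8, depth 1).
Iteration 2: rows with parent in {4,5,6,8} -> n10 (id 7, depth 2), n33 (id 9, depth 2), n37 (id 11, depth 2), n22 (id 13, depth 2), n8 (id 15, depth 2).
Iteration 3: rows with parent in {7,9,11,13,15} -> n20 (id 12, depth 3), n17 (id 16, depth 3).
Iteration 4: no rows with parent in {12,16}; recursion stops.
SUM(depth) = 0 + 1 + 1 + 1 + 1 + 2 + 2 + 2 + 2 + 2 + 3 + 3 = 20.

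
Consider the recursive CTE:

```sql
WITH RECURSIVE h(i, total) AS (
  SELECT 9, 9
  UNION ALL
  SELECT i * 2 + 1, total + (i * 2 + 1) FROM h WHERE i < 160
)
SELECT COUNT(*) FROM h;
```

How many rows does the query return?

6

Base: i=9, total=9.
Iteration 1: 9 < 160 holds -> i = 9 * 2 + 1 = 19, total = 9 + 19 = 28.
Iteration 2: 19 < 160 holds -> i = 19 * 2 + 1 = 39, total = 28 + 39 = 67.
Iteration 3: 39 < 160 holds -> i = 39 * 2 + 1 = 79, total = 67 + 79 = 146.
Iteration 4: 79 < 160 holds -> i = 79 * 2 + 1 = 159, total = 146 + 159 = 305.
Iteration 5: 159 < 160 holds -> i = 159 * 2 + 1 = 319, total = 305 + 319 = 624.
Iteration 6: 319 < 160 fails; recursion stops.
Total rows emitted: 6.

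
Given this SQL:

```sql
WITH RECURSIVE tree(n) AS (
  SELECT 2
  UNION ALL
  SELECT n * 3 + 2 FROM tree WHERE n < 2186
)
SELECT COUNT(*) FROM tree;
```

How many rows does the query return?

Base: n=2.
Iteration 1: 2 < 2186 holds -> n = 2 * 3 + 2 = 8.
Iteration 2: 8 < 2186 holds -> n = 8 * 3 + 2 = 26.
Iteration 3: 26 < 2186 holds -> n = 26 * 3 + 2 = 80.
Iteration 4: 80 < 2186 holds -> n = 80 * 3 + 2 = 242.
Iteration 5: 242 < 2186 holds -> n = 242 * 3 + 2 = 728.
Iteration 6: 728 < 2186 holds -> n = 728 * 3 + 2 = 2186.
Iteration 7: 2186 < 2186 fails; recursion stops.
Total rows emitted: 7.

7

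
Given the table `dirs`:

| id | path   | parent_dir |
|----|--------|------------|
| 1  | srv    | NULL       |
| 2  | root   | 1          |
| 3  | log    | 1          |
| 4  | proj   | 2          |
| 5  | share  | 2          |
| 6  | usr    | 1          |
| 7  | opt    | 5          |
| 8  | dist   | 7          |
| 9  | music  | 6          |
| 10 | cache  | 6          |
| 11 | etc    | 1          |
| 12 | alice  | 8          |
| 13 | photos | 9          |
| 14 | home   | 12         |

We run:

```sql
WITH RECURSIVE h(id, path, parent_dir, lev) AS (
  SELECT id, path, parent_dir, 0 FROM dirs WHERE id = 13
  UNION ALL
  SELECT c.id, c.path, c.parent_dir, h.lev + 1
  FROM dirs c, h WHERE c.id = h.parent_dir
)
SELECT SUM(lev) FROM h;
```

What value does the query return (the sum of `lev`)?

6

Base: id=13 (photos), parent_dir=9, lev 0.
Iteration 1: join on id=9 -> music (id 9, parent_dir=6, lev 1).
Iteration 2: join on id=6 -> usr (id 6, parent_dir=1, lev 2).
Iteration 3: join on id=1 -> srv (id 1, parent_dir=NULL, lev 3).
Iteration 4: parent_dir is NULL; no match; recursion stops.
SUM(lev) = 0 + 1 + 2 + 3 = 6.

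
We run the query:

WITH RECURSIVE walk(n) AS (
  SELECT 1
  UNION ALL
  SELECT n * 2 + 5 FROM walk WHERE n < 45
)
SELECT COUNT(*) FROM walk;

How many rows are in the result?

5

Base: n=1.
Iteration 1: 1 < 45 holds -> n = 1 * 2 + 5 = 7.
Iteration 2: 7 < 45 holds -> n = 7 * 2 + 5 = 19.
Iteration 3: 19 < 45 holds -> n = 19 * 2 + 5 = 43.
Iteration 4: 43 < 45 holds -> n = 43 * 2 + 5 = 91.
Iteration 5: 91 < 45 fails; recursion stops.
Total rows emitted: 5.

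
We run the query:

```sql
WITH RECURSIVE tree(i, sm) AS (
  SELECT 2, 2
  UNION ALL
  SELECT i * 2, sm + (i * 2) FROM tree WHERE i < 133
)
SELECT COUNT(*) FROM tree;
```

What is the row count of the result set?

8

Base: i=2, sm=2.
Iteration 1: 2 < 133 holds -> i = 2 * 2 = 4, sm = 2 + 4 = 6.
Iteration 2: 4 < 133 holds -> i = 4 * 2 = 8, sm = 6 + 8 = 14.
Iteration 3: 8 < 133 holds -> i = 8 * 2 = 16, sm = 14 + 16 = 30.
Iteration 4: 16 < 133 holds -> i = 16 * 2 = 32, sm = 30 + 32 = 62.
Iteration 5: 32 < 133 holds -> i = 32 * 2 = 64, sm = 62 + 64 = 126.
Iteration 6: 64 < 133 holds -> i = 64 * 2 = 128, sm = 126 + 128 = 254.
Iteration 7: 128 < 133 holds -> i = 128 * 2 = 256, sm = 254 + 256 = 510.
Iteration 8: 256 < 133 fails; recursion stops.
Total rows emitted: 8.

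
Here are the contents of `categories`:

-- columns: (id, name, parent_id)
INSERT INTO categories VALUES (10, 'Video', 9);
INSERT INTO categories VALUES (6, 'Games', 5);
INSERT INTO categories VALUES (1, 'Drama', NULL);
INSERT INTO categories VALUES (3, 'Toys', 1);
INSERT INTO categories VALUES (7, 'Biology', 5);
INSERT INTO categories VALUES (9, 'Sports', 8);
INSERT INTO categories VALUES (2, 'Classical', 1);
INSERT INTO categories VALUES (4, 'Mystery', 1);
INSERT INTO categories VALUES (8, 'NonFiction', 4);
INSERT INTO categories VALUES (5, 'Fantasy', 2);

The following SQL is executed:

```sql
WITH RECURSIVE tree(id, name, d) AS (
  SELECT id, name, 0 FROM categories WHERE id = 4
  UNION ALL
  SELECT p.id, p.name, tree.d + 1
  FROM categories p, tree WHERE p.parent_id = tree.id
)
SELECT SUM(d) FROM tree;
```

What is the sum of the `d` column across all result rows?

Base: id=4 (Mystery) at d 0.
Iteration 1: rows with parent_id in {4} -> NonFiction (id 8, d 1).
Iteration 2: rows with parent_id in {8} -> Sports (id 9, d 2).
Iteration 3: rows with parent_id in {9} -> Video (id 10, d 3).
Iteration 4: no rows with parent_id in {10}; recursion stops.
SUM(d) = 0 + 1 + 2 + 3 = 6.

6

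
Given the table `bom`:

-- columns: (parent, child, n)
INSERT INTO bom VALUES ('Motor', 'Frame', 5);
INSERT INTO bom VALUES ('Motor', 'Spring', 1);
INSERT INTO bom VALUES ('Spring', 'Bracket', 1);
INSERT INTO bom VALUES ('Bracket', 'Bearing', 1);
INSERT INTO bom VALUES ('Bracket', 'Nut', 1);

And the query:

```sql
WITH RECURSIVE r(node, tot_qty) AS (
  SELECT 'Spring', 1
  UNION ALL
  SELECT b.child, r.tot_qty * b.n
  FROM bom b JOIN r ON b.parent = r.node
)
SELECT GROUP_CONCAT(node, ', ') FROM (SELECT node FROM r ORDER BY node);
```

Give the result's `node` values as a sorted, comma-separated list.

Bearing, Bracket, Nut, Spring

Base: (Spring, tot_qty=1).
Iteration 1: components of {Spring} -> Bracket = 1*1 = 1.
Iteration 2: components of {Bracket} -> Bearing = 1*1 = 1, Nut = 1*1 = 1.
Iteration 3: no further components; recursion stops.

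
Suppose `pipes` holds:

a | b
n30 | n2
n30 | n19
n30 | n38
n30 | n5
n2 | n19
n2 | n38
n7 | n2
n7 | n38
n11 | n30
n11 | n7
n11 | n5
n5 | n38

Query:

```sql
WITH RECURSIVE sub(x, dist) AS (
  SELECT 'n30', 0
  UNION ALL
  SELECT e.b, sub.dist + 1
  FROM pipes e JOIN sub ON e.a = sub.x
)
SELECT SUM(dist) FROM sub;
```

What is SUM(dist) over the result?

10

Base: (n30, dist=0).
Iteration 1: edges from {n30} -> (n19, dist=1), (n2, dist=1), (n38, dist=1), (n5, dist=1).
Iteration 2: edges from {n19,n2,n38,n5} -> (n19, dist=2), (n38, dist=2) x2. [UNION ALL keeps all 3 new rows, including repeats]
Iteration 3: no outgoing edges from {n19,n38}; recursion stops.
SUM(dist) = 0 + 1 + 1 + 1 + 1 + 2 + 2 + 2 = 10.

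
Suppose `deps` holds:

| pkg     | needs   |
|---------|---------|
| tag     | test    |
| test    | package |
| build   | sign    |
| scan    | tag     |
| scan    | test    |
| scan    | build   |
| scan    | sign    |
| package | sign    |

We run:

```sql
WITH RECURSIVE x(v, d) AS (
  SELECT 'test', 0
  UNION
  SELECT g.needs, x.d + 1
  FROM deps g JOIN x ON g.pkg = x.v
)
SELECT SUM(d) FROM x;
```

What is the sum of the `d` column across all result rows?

3

Base: (test, d=0).
Iteration 1: edges from {test} -> (package, d=1).
Iteration 2: edges from {package} -> (sign, d=2).
Iteration 3: no outgoing edges from {sign}; recursion stops.
SUM(d) = 0 + 1 + 2 = 3.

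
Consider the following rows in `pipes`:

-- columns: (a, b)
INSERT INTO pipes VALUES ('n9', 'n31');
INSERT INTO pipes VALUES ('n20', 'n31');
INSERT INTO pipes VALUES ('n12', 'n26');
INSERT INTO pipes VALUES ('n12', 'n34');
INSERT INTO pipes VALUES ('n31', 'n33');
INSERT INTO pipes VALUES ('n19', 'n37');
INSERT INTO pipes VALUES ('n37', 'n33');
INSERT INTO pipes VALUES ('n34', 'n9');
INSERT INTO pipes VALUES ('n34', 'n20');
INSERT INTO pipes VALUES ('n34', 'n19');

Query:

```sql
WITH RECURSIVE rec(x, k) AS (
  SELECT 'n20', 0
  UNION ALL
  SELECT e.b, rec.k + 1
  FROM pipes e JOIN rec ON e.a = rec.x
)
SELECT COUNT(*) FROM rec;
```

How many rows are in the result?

Base: (n20, k=0).
Iteration 1: edges from {n20} -> (n31, k=1).
Iteration 2: edges from {n31} -> (n33, k=2).
Iteration 3: no outgoing edges from {n33}; recursion stops.
Total rows emitted: 3.

3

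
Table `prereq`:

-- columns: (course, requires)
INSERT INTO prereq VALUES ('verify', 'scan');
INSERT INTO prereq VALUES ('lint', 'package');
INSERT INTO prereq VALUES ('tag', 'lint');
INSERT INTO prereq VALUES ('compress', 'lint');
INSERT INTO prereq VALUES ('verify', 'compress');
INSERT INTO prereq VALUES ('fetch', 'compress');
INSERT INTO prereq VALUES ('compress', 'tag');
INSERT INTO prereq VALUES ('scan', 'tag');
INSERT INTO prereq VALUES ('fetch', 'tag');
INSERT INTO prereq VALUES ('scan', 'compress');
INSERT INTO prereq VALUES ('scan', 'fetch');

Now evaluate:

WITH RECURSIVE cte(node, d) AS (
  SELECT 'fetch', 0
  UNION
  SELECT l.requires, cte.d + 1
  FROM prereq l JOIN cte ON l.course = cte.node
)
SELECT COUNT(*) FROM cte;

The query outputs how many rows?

Base: (fetch, d=0).
Iteration 1: edges from {fetch} -> (compress, d=1), (tag, d=1).
Iteration 2: edges from {compress,tag} -> (lint, d=2), (tag, d=2). [UNION drops 1 duplicate row(s)]
Iteration 3: edges from {lint,tag} -> (lint, d=3), (package, d=3).
Iteration 4: edges from {lint,package} -> (package, d=4).
Iteration 5: no outgoing edges from {package}; recursion stops.
Total rows emitted: 8.

8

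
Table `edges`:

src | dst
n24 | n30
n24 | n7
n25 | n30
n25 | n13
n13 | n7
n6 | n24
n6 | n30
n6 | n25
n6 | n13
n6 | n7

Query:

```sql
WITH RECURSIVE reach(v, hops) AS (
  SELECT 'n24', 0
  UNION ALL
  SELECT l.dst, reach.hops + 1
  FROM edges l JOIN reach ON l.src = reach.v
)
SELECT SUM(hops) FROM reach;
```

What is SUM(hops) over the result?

2

Base: (n24, hops=0).
Iteration 1: edges from {n24} -> (n30, hops=1), (n7, hops=1).
Iteration 2: no outgoing edges from {n30,n7}; recursion stops.
SUM(hops) = 0 + 1 + 1 = 2.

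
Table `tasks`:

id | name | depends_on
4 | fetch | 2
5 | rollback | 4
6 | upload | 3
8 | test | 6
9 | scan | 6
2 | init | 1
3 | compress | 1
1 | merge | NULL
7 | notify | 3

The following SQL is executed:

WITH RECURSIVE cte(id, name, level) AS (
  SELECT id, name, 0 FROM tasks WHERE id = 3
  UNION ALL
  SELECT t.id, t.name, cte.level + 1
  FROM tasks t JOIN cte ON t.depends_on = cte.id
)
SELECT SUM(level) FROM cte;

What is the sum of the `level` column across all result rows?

6

Base: id=3 (compress) at level 0.
Iteration 1: rows with depends_on in {3} -> upload (id 6, level 1), notify (id 7, level 1).
Iteration 2: rows with depends_on in {6,7} -> test (id 8, level 2), scan (id 9, level 2).
Iteration 3: no rows with depends_on in {8,9}; recursion stops.
SUM(level) = 0 + 1 + 1 + 2 + 2 = 6.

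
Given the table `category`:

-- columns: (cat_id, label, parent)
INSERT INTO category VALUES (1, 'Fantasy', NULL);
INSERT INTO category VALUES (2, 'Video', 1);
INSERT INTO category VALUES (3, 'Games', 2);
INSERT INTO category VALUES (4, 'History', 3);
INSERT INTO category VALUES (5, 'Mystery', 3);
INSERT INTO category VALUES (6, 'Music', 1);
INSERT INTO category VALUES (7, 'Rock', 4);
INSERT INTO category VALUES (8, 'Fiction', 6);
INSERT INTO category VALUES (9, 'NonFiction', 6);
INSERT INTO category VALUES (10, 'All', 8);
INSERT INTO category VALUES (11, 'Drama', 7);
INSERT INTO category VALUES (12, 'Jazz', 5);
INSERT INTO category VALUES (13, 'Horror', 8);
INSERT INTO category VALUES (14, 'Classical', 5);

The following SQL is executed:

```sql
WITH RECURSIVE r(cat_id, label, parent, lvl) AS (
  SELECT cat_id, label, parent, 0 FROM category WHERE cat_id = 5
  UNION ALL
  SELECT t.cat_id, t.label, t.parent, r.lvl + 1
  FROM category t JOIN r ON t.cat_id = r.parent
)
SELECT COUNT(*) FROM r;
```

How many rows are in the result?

4

Base: cat_id=5 (Mystery), parent=3, lvl 0.
Iteration 1: join on cat_id=3 -> Games (id 3, parent=2, lvl 1).
Iteration 2: join on cat_id=2 -> Video (id 2, parent=1, lvl 2).
Iteration 3: join on cat_id=1 -> Fantasy (id 1, parent=NULL, lvl 3).
Iteration 4: parent is NULL; no match; recursion stops.
Total rows emitted: 4.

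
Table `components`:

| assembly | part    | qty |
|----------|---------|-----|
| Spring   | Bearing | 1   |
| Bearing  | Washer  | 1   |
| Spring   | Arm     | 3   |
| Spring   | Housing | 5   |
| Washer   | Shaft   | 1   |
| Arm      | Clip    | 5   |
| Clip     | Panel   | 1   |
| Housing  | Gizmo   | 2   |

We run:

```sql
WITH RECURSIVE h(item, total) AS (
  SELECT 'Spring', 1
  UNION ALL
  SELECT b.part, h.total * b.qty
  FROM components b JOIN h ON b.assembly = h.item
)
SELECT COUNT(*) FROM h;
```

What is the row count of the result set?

9

Base: (Spring, total=1).
Iteration 1: components of {Spring} -> Arm = 1*3 = 3, Bearing = 1*1 = 1, Housing = 1*5 = 5.
Iteration 2: components of {Arm,Bearing,Housing} -> Clip = 3*5 = 15, Gizmo = 5*2 = 10, Washer = 1*1 = 1.
Iteration 3: components of {Clip,Gizmo,Washer} -> Panel = 15*1 = 15, Shaft = 1*1 = 1.
Iteration 4: no further components; recursion stops.
Total rows emitted: 9.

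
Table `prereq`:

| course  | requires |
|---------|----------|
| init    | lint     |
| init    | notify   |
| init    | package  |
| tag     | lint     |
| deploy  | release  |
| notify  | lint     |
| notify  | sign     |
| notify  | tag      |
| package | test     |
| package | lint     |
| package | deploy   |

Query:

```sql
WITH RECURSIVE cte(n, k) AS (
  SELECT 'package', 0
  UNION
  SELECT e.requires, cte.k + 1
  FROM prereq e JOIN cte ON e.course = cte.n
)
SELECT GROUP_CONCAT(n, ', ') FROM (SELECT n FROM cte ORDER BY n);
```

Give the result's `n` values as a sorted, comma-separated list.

Base: (package, k=0).
Iteration 1: edges from {package} -> (deploy, k=1), (lint, k=1), (test, k=1).
Iteration 2: edges from {deploy,lint,test} -> (release, k=2).
Iteration 3: no outgoing edges from {release}; recursion stops.

deploy, lint, package, release, test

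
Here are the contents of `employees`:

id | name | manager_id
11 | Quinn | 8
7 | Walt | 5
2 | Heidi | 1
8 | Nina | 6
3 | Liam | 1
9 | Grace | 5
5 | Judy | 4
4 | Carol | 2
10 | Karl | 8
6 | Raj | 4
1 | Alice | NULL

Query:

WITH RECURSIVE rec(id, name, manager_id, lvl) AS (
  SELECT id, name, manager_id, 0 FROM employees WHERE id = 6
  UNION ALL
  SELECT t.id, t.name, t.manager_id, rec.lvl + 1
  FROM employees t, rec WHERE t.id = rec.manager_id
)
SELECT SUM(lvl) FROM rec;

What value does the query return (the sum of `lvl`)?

Base: id=6 (Raj), manager_id=4, lvl 0.
Iteration 1: join on id=4 -> Carol (id 4, manager_id=2, lvl 1).
Iteration 2: join on id=2 -> Heidi (id 2, manager_id=1, lvl 2).
Iteration 3: join on id=1 -> Alice (id 1, manager_id=NULL, lvl 3).
Iteration 4: manager_id is NULL; no match; recursion stops.
SUM(lvl) = 0 + 1 + 2 + 3 = 6.

6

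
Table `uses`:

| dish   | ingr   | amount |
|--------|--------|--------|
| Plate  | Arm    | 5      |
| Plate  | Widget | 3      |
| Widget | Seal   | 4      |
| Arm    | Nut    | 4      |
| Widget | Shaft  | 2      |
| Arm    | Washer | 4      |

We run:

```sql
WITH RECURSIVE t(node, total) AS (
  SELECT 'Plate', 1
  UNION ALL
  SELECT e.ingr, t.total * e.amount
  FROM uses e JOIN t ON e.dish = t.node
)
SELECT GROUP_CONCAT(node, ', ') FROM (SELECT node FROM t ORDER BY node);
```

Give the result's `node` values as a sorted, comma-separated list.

Arm, Nut, Plate, Seal, Shaft, Washer, Widget

Base: (Plate, total=1).
Iteration 1: components of {Plate} -> Arm = 1*5 = 5, Widget = 1*3 = 3.
Iteration 2: components of {Arm,Widget} -> Nut = 5*4 = 20, Seal = 3*4 = 12, Shaft = 3*2 = 6, Washer = 5*4 = 20.
Iteration 3: no further components; recursion stops.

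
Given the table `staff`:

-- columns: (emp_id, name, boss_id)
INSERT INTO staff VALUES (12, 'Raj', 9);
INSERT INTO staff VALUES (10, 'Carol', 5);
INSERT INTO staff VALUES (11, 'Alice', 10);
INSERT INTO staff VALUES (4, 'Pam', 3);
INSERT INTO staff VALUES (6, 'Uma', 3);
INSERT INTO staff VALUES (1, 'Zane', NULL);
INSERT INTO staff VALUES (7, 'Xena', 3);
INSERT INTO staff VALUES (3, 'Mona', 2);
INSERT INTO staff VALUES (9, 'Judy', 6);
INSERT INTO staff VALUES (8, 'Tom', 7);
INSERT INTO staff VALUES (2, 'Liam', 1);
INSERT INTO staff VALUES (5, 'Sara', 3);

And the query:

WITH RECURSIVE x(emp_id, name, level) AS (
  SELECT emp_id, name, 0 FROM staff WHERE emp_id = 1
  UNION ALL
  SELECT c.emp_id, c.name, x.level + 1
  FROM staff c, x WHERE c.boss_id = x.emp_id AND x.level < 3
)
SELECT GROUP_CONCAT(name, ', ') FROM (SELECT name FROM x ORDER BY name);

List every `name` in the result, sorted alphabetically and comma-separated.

Liam, Mona, Pam, Sara, Uma, Xena, Zane

Base: emp_id=1 (Zane) at level 0.
Iteration 1: rows with boss_id in {1} -> Liam (id 2, level 1).
Iteration 2: rows with boss_id in {2} -> Mona (id 3, level 2).
Iteration 3: rows with boss_id in {3} -> Pam (id 4, level 3), Sara (id 5, level 3), Uma (id 6, level 3), Xena (id 7, level 3).
Iteration 4: level < 3 fails for all current rows; recursion stops.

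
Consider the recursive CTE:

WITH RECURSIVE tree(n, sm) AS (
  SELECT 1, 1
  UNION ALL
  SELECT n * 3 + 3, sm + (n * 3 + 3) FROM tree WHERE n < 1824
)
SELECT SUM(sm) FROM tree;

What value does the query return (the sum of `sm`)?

12236

Base: n=1, sm=1.
Iteration 1: 1 < 1824 holds -> n = 1 * 3 + 3 = 6, sm = 1 + 6 = 7.
Iteration 2: 6 < 1824 holds -> n = 6 * 3 + 3 = 21, sm = 7 + 21 = 28.
Iteration 3: 21 < 1824 holds -> n = 21 * 3 + 3 = 66, sm = 28 + 66 = 94.
Iteration 4: 66 < 1824 holds -> n = 66 * 3 + 3 = 201, sm = 94 + 201 = 295.
Iteration 5: 201 < 1824 holds -> n = 201 * 3 + 3 = 606, sm = 295 + 606 = 901.
Iteration 6: 606 < 1824 holds -> n = 606 * 3 + 3 = 1821, sm = 901 + 1821 = 2722.
Iteration 7: 1821 < 1824 holds -> n = 1821 * 3 + 3 = 5466, sm = 2722 + 5466 = 8188.
Iteration 8: 5466 < 1824 fails; recursion stops.
SUM(sm) = 1 + 7 + 28 + 94 + 295 + 901 + 2722 + 8188 = 12236.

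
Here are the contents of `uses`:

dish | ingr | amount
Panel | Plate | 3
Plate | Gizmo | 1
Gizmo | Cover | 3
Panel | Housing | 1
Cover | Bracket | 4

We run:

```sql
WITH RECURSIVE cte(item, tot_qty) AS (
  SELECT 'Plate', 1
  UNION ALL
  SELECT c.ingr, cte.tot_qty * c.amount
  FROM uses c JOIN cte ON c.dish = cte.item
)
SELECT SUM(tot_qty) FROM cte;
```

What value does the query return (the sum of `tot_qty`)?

17

Base: (Plate, tot_qty=1).
Iteration 1: components of {Plate} -> Gizmo = 1*1 = 1.
Iteration 2: components of {Gizmo} -> Cover = 1*3 = 3.
Iteration 3: components of {Cover} -> Bracket = 3*4 = 12.
Iteration 4: no further components; recursion stops.
SUM(tot_qty) = 1 + 1 + 3 + 12 = 17.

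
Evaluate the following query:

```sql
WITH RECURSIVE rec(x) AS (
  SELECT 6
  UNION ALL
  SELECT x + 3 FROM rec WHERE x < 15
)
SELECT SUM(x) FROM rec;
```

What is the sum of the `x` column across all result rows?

42

Base: x=6.
Iteration 1: 6 < 15 holds -> x = 6 + 3 = 9.
Iteration 2: 9 < 15 holds -> x = 9 + 3 = 12.
Iteration 3: 12 < 15 holds -> x = 12 + 3 = 15.
Iteration 4: 15 < 15 fails; recursion stops.
SUM(x) = 6 + 9 + 12 + 15 = 42.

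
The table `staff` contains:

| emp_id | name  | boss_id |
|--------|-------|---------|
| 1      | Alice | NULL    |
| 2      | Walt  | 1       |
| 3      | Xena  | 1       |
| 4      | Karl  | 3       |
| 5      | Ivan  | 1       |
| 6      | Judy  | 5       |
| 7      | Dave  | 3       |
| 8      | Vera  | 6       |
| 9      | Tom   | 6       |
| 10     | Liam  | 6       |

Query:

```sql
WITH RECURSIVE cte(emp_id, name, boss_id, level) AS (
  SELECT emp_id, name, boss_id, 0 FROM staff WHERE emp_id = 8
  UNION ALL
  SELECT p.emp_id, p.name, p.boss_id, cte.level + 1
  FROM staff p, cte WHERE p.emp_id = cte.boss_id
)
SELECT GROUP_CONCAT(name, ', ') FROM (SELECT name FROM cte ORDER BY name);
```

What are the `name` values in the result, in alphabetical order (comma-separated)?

Base: emp_id=8 (Vera), boss_id=6, level 0.
Iteration 1: join on emp_id=6 -> Judy (id 6, boss_id=5, level 1).
Iteration 2: join on emp_id=5 -> Ivan (id 5, boss_id=1, level 2).
Iteration 3: join on emp_id=1 -> Alice (id 1, boss_id=NULL, level 3).
Iteration 4: boss_id is NULL; no match; recursion stops.

Alice, Ivan, Judy, Vera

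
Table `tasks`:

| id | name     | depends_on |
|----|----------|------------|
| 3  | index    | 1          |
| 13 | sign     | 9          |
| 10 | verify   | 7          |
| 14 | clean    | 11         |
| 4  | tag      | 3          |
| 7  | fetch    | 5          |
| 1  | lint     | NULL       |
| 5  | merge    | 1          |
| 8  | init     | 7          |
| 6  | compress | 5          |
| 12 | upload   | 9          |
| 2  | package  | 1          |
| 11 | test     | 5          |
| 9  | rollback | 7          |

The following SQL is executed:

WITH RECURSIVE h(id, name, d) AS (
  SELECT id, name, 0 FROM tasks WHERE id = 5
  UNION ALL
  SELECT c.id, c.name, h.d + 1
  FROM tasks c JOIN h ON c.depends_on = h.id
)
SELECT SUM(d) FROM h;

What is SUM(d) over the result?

Base: id=5 (merge) at d 0.
Iteration 1: rows with depends_on in {5} -> compress (id 6, d 1), fetch (id 7, d 1), test (id 11, d 1).
Iteration 2: rows with depends_on in {6,7,11} -> init (id 8, d 2), rollback (id 9, d 2), verify (id 10, d 2), clean (id 14, d 2).
Iteration 3: rows with depends_on in {8,9,10,14} -> upload (id 12, d 3), sign (id 13, d 3).
Iteration 4: no rows with depends_on in {12,13}; recursion stops.
SUM(d) = 0 + 1 + 1 + 1 + 2 + 2 + 2 + 2 + 3 + 3 = 17.

17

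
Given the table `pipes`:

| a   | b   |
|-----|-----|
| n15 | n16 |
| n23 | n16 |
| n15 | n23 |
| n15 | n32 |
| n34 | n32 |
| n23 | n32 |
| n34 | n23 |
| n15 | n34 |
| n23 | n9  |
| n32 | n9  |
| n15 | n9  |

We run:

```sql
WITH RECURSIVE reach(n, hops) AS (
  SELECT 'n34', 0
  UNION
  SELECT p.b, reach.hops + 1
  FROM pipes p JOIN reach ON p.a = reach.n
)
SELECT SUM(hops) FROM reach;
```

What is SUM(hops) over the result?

11

Base: (n34, hops=0).
Iteration 1: edges from {n34} -> (n23, hops=1), (n32, hops=1).
Iteration 2: edges from {n23,n32} -> (n16, hops=2), (n32, hops=2), (n9, hops=2). [UNION drops 1 duplicate row(s)]
Iteration 3: edges from {n16,n32,n9} -> (n9, hops=3).
Iteration 4: no outgoing edges from {n9}; recursion stops.
SUM(hops) = 0 + 1 + 1 + 2 + 2 + 2 + 3 = 11.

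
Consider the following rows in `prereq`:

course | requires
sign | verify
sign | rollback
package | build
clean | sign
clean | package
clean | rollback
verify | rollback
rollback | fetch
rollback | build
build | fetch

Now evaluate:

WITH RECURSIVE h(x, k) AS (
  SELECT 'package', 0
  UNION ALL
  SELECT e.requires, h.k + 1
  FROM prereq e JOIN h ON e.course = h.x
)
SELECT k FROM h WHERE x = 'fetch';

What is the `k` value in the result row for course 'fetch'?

2

Base: (package, k=0).
Iteration 1: edges from {package} -> (build, k=1).
Iteration 2: edges from {build} -> (fetch, k=2).
Iteration 3: no outgoing edges from {fetch}; recursion stops.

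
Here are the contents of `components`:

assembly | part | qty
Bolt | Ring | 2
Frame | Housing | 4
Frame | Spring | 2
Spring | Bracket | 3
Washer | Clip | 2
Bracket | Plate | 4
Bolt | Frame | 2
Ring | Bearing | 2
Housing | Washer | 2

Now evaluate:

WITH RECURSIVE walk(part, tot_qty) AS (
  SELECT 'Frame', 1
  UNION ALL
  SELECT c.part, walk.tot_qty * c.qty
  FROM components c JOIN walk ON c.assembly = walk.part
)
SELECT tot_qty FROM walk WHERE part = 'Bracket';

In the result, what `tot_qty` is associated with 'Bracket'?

Base: (Frame, tot_qty=1).
Iteration 1: components of {Frame} -> Housing = 1*4 = 4, Spring = 1*2 = 2.
Iteration 2: components of {Housing,Spring} -> Bracket = 2*3 = 6, Washer = 4*2 = 8.
Iteration 3: components of {Bracket,Washer} -> Clip = 8*2 = 16, Plate = 6*4 = 24.
Iteration 4: no further components; recursion stops.

6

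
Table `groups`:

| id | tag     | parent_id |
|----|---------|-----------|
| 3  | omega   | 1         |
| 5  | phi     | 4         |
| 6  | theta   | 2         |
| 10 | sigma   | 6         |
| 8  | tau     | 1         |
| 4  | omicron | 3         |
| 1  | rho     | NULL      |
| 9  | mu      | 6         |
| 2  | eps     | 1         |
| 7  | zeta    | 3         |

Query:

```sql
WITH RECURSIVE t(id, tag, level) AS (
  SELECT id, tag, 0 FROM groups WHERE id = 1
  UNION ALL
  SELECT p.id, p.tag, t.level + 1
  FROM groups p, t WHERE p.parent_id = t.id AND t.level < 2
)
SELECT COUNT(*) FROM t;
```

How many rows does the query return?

Base: id=1 (rho) at level 0.
Iteration 1: rows with parent_id in {1} -> eps (id 2, level 1), omega (id 3, level 1), tau (id 8, level 1).
Iteration 2: rows with parent_id in {2,3,8} -> omicron (id 4, level 2), theta (id 6, level 2), zeta (id 7, level 2).
Iteration 3: level < 2 fails for all current rows; recursion stops.
Total rows emitted: 7.

7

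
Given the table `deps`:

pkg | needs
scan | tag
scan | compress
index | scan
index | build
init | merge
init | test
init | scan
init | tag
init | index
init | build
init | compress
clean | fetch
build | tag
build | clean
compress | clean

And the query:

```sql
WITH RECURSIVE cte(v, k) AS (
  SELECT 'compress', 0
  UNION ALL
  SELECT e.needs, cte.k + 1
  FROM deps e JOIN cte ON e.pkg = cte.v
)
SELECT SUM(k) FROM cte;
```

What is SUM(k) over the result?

Base: (compress, k=0).
Iteration 1: edges from {compress} -> (clean, k=1).
Iteration 2: edges from {clean} -> (fetch, k=2).
Iteration 3: no outgoing edges from {fetch}; recursion stops.
SUM(k) = 0 + 1 + 2 = 3.

3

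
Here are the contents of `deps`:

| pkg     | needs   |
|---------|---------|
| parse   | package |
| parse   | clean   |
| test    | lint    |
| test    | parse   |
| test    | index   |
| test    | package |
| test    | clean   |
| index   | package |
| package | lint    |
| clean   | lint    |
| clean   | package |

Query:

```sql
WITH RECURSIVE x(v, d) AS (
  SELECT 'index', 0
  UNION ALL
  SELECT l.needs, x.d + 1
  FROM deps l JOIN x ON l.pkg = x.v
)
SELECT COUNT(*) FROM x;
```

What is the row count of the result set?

Base: (index, d=0).
Iteration 1: edges from {index} -> (package, d=1).
Iteration 2: edges from {package} -> (lint, d=2).
Iteration 3: no outgoing edges from {lint}; recursion stops.
Total rows emitted: 3.

3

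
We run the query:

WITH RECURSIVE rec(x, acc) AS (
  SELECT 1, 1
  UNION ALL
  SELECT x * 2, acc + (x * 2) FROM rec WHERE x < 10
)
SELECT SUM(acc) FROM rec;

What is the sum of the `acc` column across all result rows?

57

Base: x=1, acc=1.
Iteration 1: 1 < 10 holds -> x = 1 * 2 = 2, acc = 1 + 2 = 3.
Iteration 2: 2 < 10 holds -> x = 2 * 2 = 4, acc = 3 + 4 = 7.
Iteration 3: 4 < 10 holds -> x = 4 * 2 = 8, acc = 7 + 8 = 15.
Iteration 4: 8 < 10 holds -> x = 8 * 2 = 16, acc = 15 + 16 = 31.
Iteration 5: 16 < 10 fails; recursion stops.
SUM(acc) = 1 + 3 + 7 + 15 + 31 = 57.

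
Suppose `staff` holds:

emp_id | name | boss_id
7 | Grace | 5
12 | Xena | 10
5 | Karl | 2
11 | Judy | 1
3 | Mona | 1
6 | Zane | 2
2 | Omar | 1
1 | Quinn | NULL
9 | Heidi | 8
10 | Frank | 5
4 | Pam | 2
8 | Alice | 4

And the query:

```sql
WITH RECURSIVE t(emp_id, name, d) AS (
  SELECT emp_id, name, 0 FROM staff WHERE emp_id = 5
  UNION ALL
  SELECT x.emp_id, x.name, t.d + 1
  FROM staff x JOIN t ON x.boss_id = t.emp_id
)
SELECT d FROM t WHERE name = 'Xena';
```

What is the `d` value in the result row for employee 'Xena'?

Base: emp_id=5 (Karl) at d 0.
Iteration 1: rows with boss_id in {5} -> Grace (id 7, d 1), Frank (id 10, d 1).
Iteration 2: rows with boss_id in {7,10} -> Xena (id 12, d 2).
Iteration 3: no rows with boss_id in {12}; recursion stops.

2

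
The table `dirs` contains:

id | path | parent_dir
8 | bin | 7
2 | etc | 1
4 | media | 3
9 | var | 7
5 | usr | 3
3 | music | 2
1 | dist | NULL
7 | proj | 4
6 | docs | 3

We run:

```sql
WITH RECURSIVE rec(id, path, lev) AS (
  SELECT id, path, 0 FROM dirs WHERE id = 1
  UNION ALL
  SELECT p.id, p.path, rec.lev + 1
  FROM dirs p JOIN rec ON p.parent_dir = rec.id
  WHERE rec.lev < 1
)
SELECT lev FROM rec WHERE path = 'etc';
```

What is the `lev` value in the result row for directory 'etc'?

Base: id=1 (dist) at lev 0.
Iteration 1: rows with parent_dir in {1} -> etc (id 2, lev 1).
Iteration 2: lev < 1 fails for all current rows; recursion stops.

1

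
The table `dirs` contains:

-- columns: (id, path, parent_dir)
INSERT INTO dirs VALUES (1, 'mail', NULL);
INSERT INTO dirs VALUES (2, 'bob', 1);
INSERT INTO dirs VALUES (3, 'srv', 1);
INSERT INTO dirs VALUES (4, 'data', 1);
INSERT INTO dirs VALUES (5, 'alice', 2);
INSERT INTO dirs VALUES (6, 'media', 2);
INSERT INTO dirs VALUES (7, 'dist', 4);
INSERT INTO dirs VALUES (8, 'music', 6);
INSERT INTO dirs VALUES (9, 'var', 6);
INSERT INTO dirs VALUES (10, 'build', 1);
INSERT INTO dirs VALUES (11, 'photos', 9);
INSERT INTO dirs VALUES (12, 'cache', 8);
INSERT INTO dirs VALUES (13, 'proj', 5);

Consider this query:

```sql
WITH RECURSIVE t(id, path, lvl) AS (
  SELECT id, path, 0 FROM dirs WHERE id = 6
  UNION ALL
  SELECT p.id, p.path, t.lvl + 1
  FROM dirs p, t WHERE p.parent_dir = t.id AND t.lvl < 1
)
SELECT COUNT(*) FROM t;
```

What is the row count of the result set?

Base: id=6 (media) at lvl 0.
Iteration 1: rows with parent_dir in {6} -> music (id 8, lvl 1), var (id 9, lvl 1).
Iteration 2: lvl < 1 fails for all current rows; recursion stops.
Total rows emitted: 3.

3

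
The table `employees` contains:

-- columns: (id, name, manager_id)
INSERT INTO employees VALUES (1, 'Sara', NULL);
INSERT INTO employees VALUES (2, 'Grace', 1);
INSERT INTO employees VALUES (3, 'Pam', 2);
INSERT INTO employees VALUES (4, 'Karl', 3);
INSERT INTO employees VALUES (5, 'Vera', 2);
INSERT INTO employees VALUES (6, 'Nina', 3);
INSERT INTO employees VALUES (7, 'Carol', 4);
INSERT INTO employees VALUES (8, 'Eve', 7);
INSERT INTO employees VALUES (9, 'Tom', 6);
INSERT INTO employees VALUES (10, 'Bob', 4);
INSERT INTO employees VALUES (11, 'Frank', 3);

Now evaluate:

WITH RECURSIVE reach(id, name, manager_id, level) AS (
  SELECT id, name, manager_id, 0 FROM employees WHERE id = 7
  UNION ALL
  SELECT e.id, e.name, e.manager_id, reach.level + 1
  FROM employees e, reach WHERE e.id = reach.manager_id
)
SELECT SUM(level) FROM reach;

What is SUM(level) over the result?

10

Base: id=7 (Carol), manager_id=4, level 0.
Iteration 1: join on id=4 -> Karl (id 4, manager_id=3, level 1).
Iteration 2: join on id=3 -> Pam (id 3, manager_id=2, level 2).
Iteration 3: join on id=2 -> Grace (id 2, manager_id=1, level 3).
Iteration 4: join on id=1 -> Sara (id 1, manager_id=NULL, level 4).
Iteration 5: manager_id is NULL; no match; recursion stops.
SUM(level) = 0 + 1 + 2 + 3 + 4 = 10.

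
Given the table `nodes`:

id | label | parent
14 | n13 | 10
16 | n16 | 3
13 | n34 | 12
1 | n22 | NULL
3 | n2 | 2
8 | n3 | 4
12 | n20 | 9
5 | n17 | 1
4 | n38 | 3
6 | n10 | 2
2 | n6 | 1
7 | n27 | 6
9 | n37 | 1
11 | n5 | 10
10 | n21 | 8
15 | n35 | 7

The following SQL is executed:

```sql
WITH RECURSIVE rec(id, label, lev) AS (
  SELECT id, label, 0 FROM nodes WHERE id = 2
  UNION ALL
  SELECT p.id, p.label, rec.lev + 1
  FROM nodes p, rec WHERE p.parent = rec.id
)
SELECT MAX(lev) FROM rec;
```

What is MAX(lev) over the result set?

5

Base: id=2 (n6) at lev 0.
Iteration 1: rows with parent in {2} -> n2 (id 3, lev 1), n10 (id 6, lev 1).
Iteration 2: rows with parent in {3,6} -> n38 (id 4, lev 2), n27 (id 7, lev 2), n16 (id 16, lev 2).
Iteration 3: rows with parent in {4,7,16} -> n3 (id 8, lev 3), n35 (id 15, lev 3).
Iteration 4: rows with parent in {8,15} -> n21 (id 10, lev 4).
Iteration 5: rows with parent in {10} -> n5 (id 11, lev 5), n13 (id 14, lev 5).
Iteration 6: no rows with parent in {11,14}; recursion stops.
lev values: 0, 1, 1, 2, 2, 2, 3, 3, 4, 5, 5; the maximum is 5.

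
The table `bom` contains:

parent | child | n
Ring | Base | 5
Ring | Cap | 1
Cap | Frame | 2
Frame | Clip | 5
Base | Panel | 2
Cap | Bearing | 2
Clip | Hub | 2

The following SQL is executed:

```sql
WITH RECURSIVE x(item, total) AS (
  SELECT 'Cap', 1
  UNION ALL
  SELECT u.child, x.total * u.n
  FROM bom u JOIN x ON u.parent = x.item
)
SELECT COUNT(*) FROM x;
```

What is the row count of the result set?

Base: (Cap, total=1).
Iteration 1: components of {Cap} -> Bearing = 1*2 = 2, Frame = 1*2 = 2.
Iteration 2: components of {Bearing,Frame} -> Clip = 2*5 = 10.
Iteration 3: components of {Clip} -> Hub = 10*2 = 20.
Iteration 4: no further components; recursion stops.
Total rows emitted: 5.

5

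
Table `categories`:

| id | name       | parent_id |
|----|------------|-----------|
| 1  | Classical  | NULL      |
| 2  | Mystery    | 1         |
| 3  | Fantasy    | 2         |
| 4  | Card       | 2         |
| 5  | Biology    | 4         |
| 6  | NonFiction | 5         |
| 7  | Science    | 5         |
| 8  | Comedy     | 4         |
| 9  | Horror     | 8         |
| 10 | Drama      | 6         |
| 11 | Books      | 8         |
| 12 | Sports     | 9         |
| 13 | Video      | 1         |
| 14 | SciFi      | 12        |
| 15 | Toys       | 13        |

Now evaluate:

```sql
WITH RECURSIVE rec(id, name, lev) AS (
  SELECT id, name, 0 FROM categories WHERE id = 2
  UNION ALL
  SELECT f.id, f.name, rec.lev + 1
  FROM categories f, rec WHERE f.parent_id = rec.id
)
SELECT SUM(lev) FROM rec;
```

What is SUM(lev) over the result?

Base: id=2 (Mystery) at lev 0.
Iteration 1: rows with parent_id in {2} -> Fantasy (id 3, lev 1), Card (id 4, lev 1).
Iteration 2: rows with parent_id in {3,4} -> Biology (id 5, lev 2), Comedy (id 8, lev 2).
Iteration 3: rows with parent_id in {5,8} -> NonFiction (id 6, lev 3), Science (id 7, lev 3), Horror (id 9, lev 3), Books (id 11, lev 3).
Iteration 4: rows with parent_id in {6,7,9,11} -> Drama (id 10, lev 4), Sports (id 12, lev 4).
Iteration 5: rows with parent_id in {10,12} -> SciFi (id 14, lev 5).
Iteration 6: no rows with parent_id in {14}; recursion stops.
SUM(lev) = 0 + 1 + 1 + 2 + 2 + 3 + 3 + 3 + 3 + 4 + 4 + 5 = 31.

31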